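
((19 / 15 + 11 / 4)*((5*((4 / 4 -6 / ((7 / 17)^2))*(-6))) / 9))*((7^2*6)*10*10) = 13536166.67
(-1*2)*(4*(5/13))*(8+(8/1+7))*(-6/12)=35.38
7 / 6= 1.17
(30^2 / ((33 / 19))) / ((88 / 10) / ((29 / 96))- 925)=-826500 / 1428911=-0.58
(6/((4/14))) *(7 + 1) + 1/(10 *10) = 16801/100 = 168.01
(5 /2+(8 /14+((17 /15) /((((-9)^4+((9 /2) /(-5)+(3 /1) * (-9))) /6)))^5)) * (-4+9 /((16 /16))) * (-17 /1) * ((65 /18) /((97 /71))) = -2019821398727559914625125 /2927023150317035830956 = -690.06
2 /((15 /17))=34 /15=2.27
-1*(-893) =893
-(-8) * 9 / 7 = 72 / 7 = 10.29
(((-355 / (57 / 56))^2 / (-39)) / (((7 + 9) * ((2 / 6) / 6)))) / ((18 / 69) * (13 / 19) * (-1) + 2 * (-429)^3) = 20290025 / 913089798504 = 0.00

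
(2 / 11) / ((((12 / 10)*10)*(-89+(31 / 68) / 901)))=-30634 / 179943093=-0.00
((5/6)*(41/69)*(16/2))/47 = 820/9729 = 0.08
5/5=1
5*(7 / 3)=35 / 3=11.67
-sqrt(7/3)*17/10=-17*sqrt(21)/30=-2.60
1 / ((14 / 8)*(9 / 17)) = 68 / 63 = 1.08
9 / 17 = 0.53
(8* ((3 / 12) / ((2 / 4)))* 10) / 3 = 40 / 3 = 13.33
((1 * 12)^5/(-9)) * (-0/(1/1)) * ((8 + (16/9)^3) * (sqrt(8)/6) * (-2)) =0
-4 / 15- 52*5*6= -23404 / 15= -1560.27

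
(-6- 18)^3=-13824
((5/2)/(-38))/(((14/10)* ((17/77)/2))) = -275/646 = -0.43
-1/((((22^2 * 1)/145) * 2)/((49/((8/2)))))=-7105/3872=-1.83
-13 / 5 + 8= 27 / 5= 5.40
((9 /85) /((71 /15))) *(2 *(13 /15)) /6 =39 /6035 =0.01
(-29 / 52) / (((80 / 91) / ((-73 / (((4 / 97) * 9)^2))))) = 139431971 / 414720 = 336.21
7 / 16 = 0.44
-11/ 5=-2.20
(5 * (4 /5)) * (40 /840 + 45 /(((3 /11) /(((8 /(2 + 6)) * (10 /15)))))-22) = 7396 /21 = 352.19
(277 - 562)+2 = -283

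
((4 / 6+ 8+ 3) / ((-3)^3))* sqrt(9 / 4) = -35 / 54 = -0.65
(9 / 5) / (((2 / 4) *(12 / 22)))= 33 / 5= 6.60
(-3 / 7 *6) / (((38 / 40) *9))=-40 / 133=-0.30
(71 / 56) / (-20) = -71 / 1120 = -0.06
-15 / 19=-0.79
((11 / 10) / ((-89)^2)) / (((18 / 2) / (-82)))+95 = 33861824 / 356445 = 95.00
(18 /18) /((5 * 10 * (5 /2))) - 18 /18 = -124 /125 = -0.99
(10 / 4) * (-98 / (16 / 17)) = -4165 / 16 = -260.31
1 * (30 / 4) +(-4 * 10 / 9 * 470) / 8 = -4565 / 18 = -253.61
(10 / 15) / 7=2 / 21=0.10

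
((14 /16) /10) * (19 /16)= 133 /1280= 0.10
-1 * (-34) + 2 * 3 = 40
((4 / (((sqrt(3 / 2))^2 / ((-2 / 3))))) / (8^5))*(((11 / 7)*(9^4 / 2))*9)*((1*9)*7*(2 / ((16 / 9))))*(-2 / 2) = 5845851 / 32768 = 178.40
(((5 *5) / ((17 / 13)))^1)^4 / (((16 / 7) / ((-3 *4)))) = -234289453125 / 334084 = -701289.06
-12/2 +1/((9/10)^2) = -4.77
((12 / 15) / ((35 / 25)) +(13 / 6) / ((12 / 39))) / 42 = 1279 / 7056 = 0.18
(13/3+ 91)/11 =8.67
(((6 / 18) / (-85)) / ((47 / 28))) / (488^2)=-7 / 713538960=-0.00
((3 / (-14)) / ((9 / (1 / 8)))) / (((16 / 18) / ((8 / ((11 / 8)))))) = -3 / 154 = -0.02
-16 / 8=-2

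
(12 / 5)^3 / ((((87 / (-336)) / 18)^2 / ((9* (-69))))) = -4361304342528 / 105125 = -41486842.74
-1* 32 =-32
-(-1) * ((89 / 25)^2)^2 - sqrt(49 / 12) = 62742241 / 390625 - 7 * sqrt(3) / 6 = 158.60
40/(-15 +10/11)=-88/31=-2.84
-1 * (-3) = 3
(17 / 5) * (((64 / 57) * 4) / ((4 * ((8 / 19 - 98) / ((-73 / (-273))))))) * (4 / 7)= -158848 / 26572455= -0.01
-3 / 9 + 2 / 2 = 2 / 3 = 0.67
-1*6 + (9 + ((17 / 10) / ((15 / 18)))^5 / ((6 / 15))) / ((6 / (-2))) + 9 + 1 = -111102167 / 3906250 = -28.44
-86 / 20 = -43 / 10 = -4.30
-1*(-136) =136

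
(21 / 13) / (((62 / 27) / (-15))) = -8505 / 806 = -10.55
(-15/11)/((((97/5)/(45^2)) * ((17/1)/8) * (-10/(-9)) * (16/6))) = -820125/36278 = -22.61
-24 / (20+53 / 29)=-232 / 211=-1.10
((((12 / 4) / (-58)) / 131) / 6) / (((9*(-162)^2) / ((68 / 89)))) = -17 / 79860465756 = -0.00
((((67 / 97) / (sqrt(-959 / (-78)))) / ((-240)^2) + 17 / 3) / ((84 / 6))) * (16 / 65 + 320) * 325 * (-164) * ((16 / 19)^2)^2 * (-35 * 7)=29276954624 * sqrt(74802) / 15586521921 + 332795949875200 / 390963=851221600.83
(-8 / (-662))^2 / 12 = 4 / 328683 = 0.00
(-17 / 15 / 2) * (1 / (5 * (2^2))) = -17 / 600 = -0.03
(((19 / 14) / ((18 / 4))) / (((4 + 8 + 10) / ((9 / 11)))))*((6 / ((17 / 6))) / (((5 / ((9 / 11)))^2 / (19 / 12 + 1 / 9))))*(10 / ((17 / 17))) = 93879 / 8711395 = 0.01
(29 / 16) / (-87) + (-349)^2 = 5846447 / 48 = 121800.98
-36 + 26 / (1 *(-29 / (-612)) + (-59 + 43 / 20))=-792117 / 21727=-36.46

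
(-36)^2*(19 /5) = 24624 /5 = 4924.80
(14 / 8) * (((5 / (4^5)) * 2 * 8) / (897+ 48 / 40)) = 175 / 1149696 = 0.00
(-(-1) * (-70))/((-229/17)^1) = 1190/229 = 5.20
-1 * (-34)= 34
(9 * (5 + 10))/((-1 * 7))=-19.29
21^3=9261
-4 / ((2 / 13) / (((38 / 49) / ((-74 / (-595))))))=-41990 / 259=-162.12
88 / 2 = 44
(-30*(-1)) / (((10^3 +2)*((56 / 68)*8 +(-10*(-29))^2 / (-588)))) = -12495 / 56940487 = -0.00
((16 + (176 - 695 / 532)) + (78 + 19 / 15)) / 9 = 2154283 / 71820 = 30.00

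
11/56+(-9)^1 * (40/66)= -3239/616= -5.26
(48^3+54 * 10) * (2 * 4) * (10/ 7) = 1270080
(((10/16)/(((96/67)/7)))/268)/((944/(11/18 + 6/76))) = 35/4202496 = 0.00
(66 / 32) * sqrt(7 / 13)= 33 * sqrt(91) / 208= 1.51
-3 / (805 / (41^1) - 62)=41 / 579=0.07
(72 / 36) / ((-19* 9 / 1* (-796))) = 1 / 68058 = 0.00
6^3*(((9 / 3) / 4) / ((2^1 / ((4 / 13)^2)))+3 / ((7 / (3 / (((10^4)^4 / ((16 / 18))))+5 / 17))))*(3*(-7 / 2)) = -328961250000000232713 / 897812500000000000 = -366.40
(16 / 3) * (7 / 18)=56 / 27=2.07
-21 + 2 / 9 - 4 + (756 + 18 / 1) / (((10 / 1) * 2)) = 13.92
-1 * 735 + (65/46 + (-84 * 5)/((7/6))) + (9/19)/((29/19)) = -1458431/1334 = -1093.28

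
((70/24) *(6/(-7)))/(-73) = 5/146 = 0.03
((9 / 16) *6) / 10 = 27 / 80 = 0.34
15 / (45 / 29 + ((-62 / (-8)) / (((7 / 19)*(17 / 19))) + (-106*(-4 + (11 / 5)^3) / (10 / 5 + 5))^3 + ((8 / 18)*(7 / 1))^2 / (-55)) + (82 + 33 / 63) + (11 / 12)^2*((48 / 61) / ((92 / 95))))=-6192951979306640625 / 421169531461801756910384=-0.00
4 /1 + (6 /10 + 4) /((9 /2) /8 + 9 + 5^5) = 1003428 /250765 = 4.00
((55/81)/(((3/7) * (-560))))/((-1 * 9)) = 11/34992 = 0.00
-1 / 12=-0.08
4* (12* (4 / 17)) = 192 / 17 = 11.29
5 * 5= 25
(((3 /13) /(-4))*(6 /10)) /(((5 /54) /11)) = -2673 /650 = -4.11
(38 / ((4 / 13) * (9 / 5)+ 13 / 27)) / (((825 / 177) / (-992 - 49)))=-819206622 / 99935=-8197.39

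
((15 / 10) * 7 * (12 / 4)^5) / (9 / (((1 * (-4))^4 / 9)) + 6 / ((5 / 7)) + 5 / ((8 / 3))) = 1088640 / 4519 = 240.90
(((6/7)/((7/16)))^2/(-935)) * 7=-9216/320705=-0.03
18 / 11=1.64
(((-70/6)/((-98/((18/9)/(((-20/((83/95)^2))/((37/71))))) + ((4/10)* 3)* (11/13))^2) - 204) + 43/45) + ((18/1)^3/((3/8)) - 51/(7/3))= 8050417419444361094092136509/525240799248957949030860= 15327.10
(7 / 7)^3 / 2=1 / 2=0.50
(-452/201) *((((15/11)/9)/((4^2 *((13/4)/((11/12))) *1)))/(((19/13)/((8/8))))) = -565/137484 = -0.00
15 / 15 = 1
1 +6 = 7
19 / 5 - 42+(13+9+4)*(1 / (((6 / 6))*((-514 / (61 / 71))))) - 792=-75747262 / 91235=-830.24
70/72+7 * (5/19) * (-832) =-1047655/684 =-1531.66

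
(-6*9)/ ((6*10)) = -9/ 10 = -0.90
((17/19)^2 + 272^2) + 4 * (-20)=26679633/361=73904.80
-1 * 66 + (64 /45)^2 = -129554 /2025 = -63.98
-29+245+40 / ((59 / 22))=13624 / 59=230.92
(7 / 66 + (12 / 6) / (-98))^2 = 76729 / 10458756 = 0.01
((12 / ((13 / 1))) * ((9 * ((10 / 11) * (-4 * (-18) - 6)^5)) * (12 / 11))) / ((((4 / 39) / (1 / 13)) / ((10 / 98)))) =503003001600 / 637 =789643644.58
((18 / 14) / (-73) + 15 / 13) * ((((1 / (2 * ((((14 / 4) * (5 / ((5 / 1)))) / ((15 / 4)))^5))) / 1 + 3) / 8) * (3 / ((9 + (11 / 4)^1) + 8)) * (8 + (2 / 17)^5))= 1884786287592447 / 2946708803893036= 0.64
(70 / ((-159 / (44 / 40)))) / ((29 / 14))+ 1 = 3533 / 4611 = 0.77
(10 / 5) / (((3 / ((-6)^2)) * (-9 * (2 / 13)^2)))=-338 / 3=-112.67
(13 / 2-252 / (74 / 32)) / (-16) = 7583 / 1184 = 6.40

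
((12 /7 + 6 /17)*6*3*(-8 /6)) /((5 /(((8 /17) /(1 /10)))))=-94464 /2023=-46.70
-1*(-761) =761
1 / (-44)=-1 / 44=-0.02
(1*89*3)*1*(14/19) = 196.74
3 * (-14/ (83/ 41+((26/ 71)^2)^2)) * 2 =-87517829364/ 2127905539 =-41.13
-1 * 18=-18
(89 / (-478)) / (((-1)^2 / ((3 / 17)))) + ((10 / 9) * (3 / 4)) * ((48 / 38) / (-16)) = -0.10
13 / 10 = 1.30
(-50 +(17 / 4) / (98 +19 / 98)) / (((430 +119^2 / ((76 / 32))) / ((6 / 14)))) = -18267873 / 5454354892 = -0.00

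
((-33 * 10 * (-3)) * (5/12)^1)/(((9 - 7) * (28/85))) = 70125/112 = 626.12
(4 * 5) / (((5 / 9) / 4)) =144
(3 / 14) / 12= 1 / 56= 0.02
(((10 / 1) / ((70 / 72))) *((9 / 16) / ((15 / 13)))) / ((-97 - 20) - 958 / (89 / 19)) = -31239 / 2003050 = -0.02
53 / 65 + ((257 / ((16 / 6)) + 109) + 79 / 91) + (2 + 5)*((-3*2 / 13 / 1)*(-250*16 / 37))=74926641 / 134680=556.33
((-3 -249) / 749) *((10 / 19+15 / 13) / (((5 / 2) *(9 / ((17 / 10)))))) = -5644 / 132145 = -0.04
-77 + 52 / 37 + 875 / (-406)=-166851 / 2146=-77.75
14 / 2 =7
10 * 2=20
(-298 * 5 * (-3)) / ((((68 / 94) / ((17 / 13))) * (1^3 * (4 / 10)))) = 525225 / 26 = 20200.96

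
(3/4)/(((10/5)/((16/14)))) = 3/7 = 0.43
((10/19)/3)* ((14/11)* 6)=280/209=1.34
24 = 24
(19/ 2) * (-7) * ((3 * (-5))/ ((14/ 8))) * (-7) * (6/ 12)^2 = -1995/ 2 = -997.50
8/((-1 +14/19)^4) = 1042568/625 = 1668.11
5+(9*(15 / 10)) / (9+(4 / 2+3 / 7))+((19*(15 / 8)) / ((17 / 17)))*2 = 12389 / 160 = 77.43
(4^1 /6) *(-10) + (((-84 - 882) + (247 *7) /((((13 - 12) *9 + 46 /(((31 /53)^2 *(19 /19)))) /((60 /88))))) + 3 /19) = -166706871443 /172880202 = -964.29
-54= -54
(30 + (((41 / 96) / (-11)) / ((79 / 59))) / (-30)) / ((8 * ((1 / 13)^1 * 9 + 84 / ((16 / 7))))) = 976092247 / 9745591680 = 0.10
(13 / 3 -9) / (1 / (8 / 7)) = -16 / 3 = -5.33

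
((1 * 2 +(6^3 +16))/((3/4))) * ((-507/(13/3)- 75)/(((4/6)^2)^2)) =-303264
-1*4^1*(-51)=204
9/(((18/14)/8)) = 56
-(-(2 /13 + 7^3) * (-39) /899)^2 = -179104689 /808201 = -221.61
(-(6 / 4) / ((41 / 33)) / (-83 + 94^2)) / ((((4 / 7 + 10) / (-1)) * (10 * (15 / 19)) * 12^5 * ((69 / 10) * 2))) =1463 / 3039740898877440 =0.00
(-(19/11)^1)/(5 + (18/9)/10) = -95/286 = -0.33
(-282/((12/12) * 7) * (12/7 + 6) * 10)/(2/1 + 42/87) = -61335/49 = -1251.73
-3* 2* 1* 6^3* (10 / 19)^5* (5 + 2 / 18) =-662400000 / 2476099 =-267.52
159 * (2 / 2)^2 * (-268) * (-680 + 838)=-6732696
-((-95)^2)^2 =-81450625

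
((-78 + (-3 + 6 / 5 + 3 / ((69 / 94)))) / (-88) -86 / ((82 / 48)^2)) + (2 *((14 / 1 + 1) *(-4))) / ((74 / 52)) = -71083276961 / 629433640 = -112.93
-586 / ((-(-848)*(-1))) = 293 / 424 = 0.69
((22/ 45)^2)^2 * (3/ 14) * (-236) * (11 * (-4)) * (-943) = -1146930494336/ 9568125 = -119869.93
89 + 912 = 1001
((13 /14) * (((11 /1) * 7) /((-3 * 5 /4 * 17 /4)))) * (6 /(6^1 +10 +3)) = -2288 /1615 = -1.42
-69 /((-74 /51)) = 47.55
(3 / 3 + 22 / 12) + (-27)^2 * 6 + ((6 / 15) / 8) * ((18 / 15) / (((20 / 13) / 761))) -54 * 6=12247537 / 3000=4082.51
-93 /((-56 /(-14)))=-93 /4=-23.25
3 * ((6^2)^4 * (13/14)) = 32752512/7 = 4678930.29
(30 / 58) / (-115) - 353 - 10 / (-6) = -703027 / 2001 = -351.34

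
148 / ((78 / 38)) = 2812 / 39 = 72.10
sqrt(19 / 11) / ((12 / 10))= 5 *sqrt(209) / 66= 1.10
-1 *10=-10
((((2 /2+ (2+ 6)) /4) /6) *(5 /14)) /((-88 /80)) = -75 /616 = -0.12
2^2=4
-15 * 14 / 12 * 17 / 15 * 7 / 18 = -833 / 108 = -7.71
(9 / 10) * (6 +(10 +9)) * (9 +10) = 855 / 2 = 427.50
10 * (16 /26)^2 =640 /169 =3.79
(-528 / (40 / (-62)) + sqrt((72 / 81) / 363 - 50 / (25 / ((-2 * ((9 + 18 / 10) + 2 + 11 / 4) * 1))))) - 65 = sqrt(15241155) / 495 + 3767 / 5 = 761.29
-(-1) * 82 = 82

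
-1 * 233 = -233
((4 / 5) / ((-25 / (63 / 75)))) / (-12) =7 / 3125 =0.00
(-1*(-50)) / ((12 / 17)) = 425 / 6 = 70.83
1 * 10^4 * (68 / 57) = 680000 / 57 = 11929.82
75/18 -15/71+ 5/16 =14545/3408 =4.27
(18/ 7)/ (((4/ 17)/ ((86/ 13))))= 6579/ 91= 72.30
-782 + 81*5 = -377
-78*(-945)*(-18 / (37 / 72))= -95528160 / 37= -2581842.16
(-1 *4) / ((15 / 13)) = -3.47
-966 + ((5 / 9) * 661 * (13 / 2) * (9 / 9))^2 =1845678241 / 324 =5696537.78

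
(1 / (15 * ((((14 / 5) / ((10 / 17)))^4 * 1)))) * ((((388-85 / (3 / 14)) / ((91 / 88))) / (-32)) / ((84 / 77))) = 9453125 / 303207288552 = 0.00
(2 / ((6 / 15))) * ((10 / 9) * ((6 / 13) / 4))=25 / 39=0.64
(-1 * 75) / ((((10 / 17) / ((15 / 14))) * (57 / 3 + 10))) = -3825 / 812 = -4.71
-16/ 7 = -2.29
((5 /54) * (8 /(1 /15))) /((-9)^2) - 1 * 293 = -213497 /729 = -292.86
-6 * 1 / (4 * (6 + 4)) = -3 / 20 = -0.15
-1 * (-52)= 52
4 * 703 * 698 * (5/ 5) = 1962776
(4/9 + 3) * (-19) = -589/9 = -65.44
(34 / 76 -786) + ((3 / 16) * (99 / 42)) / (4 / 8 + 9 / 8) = -5431001 / 6916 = -785.28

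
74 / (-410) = -37 / 205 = -0.18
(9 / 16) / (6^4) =1 / 2304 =0.00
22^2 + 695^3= 335702859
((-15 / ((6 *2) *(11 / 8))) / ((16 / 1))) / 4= -5 / 352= -0.01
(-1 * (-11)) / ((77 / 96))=96 / 7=13.71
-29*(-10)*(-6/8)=-435/2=-217.50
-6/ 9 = -2/ 3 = -0.67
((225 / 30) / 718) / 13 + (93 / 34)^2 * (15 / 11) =302760465 / 29672786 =10.20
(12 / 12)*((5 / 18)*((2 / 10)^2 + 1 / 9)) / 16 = 17 / 6480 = 0.00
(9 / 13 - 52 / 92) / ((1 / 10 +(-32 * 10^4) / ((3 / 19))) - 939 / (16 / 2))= -4560 / 72721007827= -0.00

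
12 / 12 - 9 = -8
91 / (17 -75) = -91 / 58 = -1.57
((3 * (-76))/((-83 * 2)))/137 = 114/11371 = 0.01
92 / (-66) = -1.39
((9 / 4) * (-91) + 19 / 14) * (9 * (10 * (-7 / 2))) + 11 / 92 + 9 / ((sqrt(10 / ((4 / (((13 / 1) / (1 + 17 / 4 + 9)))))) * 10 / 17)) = 153 * sqrt(7410) / 1300 + 1473584 / 23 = 64079.00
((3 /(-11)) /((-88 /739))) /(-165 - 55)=-2217 /212960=-0.01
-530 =-530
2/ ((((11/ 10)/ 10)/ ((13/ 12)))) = 19.70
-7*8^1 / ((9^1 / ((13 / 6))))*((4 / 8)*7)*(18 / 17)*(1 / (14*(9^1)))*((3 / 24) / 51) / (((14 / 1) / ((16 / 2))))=-13 / 23409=-0.00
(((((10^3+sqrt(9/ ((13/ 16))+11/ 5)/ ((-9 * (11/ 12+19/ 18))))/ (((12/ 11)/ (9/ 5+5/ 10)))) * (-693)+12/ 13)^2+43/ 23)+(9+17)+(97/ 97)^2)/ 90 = 20914415484493662270713/ 881746515000 - 123340464401 * sqrt(56095)/ 2999750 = 23709567804.07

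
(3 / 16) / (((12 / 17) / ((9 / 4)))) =153 / 256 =0.60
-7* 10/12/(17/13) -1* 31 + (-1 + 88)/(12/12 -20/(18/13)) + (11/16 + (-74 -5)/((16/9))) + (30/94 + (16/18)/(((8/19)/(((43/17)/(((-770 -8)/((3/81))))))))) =-3120451968451/36555103332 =-85.36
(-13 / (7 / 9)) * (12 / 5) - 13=-1859 / 35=-53.11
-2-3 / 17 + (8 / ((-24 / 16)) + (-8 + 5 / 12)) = -3079 / 204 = -15.09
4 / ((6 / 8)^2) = 64 / 9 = 7.11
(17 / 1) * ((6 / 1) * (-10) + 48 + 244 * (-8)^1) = -33388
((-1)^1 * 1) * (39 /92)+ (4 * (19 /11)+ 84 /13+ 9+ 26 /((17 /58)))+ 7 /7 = 111.65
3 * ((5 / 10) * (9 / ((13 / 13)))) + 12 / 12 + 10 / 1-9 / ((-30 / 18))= 299 / 10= 29.90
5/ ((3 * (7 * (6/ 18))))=5/ 7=0.71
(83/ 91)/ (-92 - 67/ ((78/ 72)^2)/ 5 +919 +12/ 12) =5395/ 4830084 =0.00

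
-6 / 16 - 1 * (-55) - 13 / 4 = 411 / 8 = 51.38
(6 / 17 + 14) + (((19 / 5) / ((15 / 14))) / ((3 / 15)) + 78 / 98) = 410863 / 12495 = 32.88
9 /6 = 3 /2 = 1.50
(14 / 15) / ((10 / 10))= 14 / 15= 0.93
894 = 894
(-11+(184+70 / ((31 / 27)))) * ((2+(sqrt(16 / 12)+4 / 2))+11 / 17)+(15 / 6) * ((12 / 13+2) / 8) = 14506 * sqrt(3) / 93+59640713 / 54808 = 1358.34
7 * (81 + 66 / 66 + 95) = 1239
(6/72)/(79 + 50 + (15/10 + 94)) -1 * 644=-1734935/2694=-644.00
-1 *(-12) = 12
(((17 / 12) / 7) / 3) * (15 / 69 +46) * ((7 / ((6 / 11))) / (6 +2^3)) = 198781 / 69552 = 2.86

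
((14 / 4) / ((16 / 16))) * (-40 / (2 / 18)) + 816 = -444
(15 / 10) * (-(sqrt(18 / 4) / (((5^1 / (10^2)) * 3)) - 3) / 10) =9 / 20 - 3 * sqrt(2) / 2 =-1.67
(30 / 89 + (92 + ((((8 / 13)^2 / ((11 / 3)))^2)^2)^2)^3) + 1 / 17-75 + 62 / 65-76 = 17092055614303182286575049044008774013209590183255201200354927181089836057717879388618542 / 21954031696204508899761013260568738553067556454129889346825321520551222141618569965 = 778538.35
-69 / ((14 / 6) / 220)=-6505.71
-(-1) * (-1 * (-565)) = 565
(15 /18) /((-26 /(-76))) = 95 /39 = 2.44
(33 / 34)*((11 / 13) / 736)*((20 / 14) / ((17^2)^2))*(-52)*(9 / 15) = -1089 / 1828775816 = -0.00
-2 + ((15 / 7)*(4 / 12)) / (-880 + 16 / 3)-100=-1873551 / 18368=-102.00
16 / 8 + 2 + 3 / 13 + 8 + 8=20.23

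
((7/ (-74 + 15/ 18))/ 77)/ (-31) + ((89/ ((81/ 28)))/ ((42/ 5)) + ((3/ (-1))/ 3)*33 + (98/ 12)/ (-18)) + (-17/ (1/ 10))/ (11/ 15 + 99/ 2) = -33.18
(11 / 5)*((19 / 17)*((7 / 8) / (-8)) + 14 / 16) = 9009 / 5440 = 1.66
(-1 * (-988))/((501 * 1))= 988/501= 1.97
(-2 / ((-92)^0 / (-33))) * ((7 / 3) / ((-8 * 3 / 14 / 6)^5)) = -1294139 / 16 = -80883.69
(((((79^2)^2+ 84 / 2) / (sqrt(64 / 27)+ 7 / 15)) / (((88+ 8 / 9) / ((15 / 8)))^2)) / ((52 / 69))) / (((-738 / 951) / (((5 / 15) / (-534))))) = -35345785967919 / 8813915668480+ 1683132665139 * sqrt(3) / 220347891712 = 9.22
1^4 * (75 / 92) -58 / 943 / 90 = 138259 / 169740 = 0.81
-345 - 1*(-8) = -337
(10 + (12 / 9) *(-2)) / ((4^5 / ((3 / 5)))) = 11 / 2560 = 0.00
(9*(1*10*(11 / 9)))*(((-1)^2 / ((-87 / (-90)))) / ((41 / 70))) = 231000 / 1189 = 194.28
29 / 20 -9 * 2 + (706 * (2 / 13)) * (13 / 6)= 13127 / 60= 218.78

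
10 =10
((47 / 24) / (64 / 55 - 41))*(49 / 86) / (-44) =1645 / 2584128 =0.00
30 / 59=0.51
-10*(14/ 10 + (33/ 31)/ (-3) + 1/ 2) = -479/ 31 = -15.45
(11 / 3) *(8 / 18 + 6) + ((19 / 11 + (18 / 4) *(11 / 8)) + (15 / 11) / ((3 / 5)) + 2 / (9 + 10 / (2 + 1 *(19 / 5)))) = 4568455 / 134352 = 34.00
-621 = -621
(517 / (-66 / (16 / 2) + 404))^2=4276624 / 2505889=1.71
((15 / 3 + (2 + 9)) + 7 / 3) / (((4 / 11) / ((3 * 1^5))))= 605 / 4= 151.25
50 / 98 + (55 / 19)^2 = 157250 / 17689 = 8.89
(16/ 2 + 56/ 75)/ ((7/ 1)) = 1.25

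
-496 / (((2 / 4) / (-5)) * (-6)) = -2480 / 3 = -826.67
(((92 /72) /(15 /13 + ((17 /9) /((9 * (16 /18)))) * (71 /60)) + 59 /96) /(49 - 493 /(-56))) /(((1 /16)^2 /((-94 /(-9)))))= 490096466048 /7034832909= 69.67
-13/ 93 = -0.14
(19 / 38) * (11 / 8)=11 / 16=0.69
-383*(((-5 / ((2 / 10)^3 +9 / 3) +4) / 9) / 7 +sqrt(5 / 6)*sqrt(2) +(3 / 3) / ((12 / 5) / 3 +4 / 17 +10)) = -383*sqrt(15) / 3- 3697099 / 75576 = -543.37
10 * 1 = 10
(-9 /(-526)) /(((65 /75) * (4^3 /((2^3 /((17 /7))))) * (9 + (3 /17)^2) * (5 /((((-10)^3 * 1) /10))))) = -1785 /793208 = -0.00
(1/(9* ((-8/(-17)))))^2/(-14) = -0.00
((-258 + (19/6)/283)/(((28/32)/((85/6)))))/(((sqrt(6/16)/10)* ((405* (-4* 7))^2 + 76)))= -372355250* sqrt(6)/1719549230553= -0.00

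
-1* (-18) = 18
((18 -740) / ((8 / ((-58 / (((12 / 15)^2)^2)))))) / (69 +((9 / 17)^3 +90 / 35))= 225024611875 / 1262856192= 178.19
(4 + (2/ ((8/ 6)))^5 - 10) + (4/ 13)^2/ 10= 43351/ 27040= 1.60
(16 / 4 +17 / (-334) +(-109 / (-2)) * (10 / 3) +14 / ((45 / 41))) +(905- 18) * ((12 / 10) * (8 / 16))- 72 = 9898327 / 15030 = 658.57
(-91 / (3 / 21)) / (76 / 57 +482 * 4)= -1911 / 5788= -0.33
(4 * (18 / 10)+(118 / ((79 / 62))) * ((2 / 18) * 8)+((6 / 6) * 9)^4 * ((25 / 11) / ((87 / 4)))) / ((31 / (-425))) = -74714641640 / 7031079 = -10626.34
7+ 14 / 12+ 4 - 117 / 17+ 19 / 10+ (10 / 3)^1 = 894 / 85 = 10.52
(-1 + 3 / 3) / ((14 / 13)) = 0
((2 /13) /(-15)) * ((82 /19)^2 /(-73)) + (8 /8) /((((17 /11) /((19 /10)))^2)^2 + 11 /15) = 155454669484417 /181491724963965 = 0.86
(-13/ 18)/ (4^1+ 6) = -13/ 180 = -0.07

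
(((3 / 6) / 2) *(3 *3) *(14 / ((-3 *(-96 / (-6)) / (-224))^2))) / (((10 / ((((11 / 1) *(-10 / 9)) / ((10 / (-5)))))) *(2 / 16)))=30184 / 9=3353.78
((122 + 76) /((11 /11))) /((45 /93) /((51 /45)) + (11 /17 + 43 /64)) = 113.41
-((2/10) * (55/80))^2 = -121/6400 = -0.02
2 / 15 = 0.13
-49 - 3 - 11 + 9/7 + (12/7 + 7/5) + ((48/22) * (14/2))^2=105667/605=174.66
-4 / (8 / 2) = -1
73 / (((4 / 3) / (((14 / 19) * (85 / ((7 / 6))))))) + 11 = 56054 / 19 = 2950.21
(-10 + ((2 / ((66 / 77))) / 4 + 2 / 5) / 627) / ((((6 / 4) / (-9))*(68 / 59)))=22192319 / 426360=52.05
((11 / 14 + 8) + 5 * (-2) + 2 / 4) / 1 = -5 / 7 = -0.71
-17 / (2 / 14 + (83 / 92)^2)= -17.77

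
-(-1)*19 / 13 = 19 / 13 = 1.46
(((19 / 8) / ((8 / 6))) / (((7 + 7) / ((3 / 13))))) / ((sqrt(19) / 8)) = 9 * sqrt(19) / 728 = 0.05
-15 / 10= -3 / 2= -1.50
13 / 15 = 0.87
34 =34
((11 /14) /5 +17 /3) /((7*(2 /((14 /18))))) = 1223 /3780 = 0.32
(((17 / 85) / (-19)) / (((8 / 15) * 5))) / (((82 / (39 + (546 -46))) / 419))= -677523 / 62320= -10.87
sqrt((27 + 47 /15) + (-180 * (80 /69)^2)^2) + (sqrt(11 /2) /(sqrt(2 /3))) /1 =sqrt(33) /2 + 2 * sqrt(922074330495) /7935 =244.90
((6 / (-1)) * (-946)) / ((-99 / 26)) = -4472 / 3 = -1490.67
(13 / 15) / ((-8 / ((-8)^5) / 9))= 159744 / 5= 31948.80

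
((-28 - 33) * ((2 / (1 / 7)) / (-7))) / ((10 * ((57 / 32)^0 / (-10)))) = -122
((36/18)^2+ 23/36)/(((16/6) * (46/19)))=3173/4416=0.72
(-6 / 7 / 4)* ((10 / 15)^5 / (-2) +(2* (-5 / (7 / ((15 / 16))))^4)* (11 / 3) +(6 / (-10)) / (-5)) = -730679315347 / 2230463692800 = -0.33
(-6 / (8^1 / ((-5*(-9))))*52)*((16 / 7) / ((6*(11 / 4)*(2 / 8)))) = -74880 / 77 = -972.47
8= 8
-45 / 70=-9 / 14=-0.64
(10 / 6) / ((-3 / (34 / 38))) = -0.50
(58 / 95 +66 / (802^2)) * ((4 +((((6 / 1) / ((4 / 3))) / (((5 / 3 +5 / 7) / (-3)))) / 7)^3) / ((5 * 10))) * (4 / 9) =0.02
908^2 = 824464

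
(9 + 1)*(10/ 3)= 100/ 3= 33.33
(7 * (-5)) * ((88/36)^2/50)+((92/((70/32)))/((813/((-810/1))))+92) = 35276062/768285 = 45.92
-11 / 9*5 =-55 / 9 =-6.11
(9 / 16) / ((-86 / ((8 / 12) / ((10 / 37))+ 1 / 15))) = -57 / 3440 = -0.02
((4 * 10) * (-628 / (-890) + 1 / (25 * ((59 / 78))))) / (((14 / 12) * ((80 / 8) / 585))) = 279598176 / 183785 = 1521.33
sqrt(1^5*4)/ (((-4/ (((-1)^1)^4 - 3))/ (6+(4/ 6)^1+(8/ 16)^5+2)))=835/ 96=8.70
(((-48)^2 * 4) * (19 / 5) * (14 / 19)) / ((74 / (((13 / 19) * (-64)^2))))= 3435134976 / 3515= 977278.80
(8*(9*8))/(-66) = -96/11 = -8.73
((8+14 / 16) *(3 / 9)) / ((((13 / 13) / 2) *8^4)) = 71 / 49152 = 0.00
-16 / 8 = -2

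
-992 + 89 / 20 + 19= -19371 / 20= -968.55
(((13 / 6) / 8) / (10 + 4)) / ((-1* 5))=-13 / 3360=-0.00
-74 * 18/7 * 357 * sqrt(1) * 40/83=-2717280/83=-32738.31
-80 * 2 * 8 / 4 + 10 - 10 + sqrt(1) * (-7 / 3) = -967 / 3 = -322.33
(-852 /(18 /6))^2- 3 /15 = 403279 /5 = 80655.80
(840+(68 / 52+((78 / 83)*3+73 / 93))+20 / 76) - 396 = 856394051 / 1906593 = 449.18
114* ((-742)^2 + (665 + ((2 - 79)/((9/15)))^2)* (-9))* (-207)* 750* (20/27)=-5196200940000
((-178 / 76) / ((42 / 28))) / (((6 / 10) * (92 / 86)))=-2.43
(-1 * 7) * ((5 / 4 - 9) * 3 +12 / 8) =609 / 4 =152.25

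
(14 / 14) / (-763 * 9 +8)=-1 / 6859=-0.00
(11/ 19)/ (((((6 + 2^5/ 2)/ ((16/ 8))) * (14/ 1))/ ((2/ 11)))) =1/ 1463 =0.00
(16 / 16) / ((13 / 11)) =11 / 13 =0.85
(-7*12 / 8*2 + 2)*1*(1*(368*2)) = -13984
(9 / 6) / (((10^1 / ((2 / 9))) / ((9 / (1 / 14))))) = 21 / 5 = 4.20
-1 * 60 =-60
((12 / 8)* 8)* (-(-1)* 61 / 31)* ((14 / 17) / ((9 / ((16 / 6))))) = 5.76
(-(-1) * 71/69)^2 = 5041/4761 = 1.06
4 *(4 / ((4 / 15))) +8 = 68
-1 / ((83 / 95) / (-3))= 285 / 83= 3.43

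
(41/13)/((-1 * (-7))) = 41/91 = 0.45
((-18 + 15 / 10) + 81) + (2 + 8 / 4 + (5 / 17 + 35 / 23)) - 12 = 45603 / 782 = 58.32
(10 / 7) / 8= 5 / 28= 0.18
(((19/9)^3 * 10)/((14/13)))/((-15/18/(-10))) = 1048.41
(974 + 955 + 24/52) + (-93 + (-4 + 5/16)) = 381217/208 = 1832.77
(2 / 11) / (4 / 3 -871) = -6 / 28699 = -0.00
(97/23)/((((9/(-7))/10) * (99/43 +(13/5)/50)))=-72992500/5238963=-13.93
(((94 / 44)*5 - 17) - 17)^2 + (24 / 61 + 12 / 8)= 16109211 / 29524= 545.63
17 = 17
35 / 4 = 8.75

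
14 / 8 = 7 / 4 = 1.75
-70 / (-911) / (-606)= -35 / 276033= -0.00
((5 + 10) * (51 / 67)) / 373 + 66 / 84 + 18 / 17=11153119 / 5947858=1.88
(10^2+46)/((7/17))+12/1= 2566/7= 366.57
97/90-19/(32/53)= -43763/1440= -30.39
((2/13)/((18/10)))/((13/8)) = 80/1521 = 0.05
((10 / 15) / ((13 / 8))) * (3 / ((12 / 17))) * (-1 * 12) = -272 / 13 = -20.92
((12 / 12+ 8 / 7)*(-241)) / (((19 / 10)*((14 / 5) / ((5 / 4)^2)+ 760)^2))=-282421875 / 602996076704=-0.00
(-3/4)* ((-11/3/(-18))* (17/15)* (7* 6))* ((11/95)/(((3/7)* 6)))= -0.33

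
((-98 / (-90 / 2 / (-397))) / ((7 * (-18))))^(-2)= 0.02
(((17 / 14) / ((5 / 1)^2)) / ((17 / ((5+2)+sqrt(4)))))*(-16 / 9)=-8 / 175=-0.05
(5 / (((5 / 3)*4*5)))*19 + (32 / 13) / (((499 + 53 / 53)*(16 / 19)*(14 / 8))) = 129827 / 45500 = 2.85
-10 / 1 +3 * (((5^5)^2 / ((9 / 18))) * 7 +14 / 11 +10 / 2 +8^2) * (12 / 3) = 18046884166 / 11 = 1640625833.27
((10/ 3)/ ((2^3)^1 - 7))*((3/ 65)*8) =16/ 13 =1.23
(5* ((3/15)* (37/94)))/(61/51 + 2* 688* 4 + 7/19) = 35853/501479848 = 0.00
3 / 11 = 0.27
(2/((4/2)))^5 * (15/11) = 15/11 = 1.36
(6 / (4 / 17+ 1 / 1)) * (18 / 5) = 612 / 35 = 17.49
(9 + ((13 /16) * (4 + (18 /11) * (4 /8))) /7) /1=11777 /1232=9.56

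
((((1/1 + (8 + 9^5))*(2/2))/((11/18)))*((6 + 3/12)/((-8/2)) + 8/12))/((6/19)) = -24125193/88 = -274149.92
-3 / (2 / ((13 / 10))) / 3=-13 / 20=-0.65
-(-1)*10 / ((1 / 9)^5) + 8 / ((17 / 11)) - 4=10038350 / 17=590491.18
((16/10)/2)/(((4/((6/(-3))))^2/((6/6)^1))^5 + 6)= 2/2575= 0.00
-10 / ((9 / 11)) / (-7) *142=15620 / 63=247.94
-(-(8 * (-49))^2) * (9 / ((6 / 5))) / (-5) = -230496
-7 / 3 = -2.33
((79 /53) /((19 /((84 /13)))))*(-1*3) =-1.52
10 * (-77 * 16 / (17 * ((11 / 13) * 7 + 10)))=-160160 / 3519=-45.51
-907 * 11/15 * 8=-79816/15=-5321.07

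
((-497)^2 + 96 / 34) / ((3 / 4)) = 16796804 / 51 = 329349.10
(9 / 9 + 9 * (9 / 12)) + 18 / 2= 67 / 4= 16.75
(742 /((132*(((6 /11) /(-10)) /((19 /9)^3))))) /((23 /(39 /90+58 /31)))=-5453268527 /56135916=-97.14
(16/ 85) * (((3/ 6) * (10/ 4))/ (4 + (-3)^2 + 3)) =1/ 68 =0.01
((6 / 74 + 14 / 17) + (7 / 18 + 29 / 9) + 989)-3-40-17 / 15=53744537 / 56610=949.38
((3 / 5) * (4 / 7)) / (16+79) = 12 / 3325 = 0.00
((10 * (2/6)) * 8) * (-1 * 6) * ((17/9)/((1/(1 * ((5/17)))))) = -800/9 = -88.89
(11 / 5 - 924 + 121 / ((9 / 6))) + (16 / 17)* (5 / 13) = -840.77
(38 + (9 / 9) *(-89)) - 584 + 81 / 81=-634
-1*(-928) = 928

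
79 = 79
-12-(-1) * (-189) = -201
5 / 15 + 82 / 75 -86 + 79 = -418 / 75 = -5.57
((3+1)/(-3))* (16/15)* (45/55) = -64/55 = -1.16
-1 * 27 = -27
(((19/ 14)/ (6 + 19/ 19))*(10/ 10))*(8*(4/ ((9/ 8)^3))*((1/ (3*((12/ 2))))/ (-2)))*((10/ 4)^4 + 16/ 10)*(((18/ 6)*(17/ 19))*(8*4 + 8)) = -56628224/ 107163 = -528.43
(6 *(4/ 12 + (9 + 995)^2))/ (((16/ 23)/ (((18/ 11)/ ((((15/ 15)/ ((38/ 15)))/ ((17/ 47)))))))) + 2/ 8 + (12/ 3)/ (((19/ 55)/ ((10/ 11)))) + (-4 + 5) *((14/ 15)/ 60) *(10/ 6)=13829871768853/ 1060884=13036177.16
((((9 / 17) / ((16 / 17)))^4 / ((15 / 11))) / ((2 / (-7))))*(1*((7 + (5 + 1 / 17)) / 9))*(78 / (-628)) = 29918889 / 699662336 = 0.04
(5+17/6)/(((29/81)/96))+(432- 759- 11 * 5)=49834/29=1718.41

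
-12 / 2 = -6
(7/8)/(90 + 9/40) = 35/3609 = 0.01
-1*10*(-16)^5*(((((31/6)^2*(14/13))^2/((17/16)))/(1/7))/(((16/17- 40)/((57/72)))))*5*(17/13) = -335268964168499200/44311293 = -7566219387.20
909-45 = 864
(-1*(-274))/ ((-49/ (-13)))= 3562/ 49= 72.69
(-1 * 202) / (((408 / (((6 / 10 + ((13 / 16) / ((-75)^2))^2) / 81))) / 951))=-155602625410873 / 44614800000000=-3.49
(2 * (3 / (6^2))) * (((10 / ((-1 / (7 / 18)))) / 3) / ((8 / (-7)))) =245 / 1296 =0.19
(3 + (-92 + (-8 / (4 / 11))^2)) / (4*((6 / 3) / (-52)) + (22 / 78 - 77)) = -15405 / 2998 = -5.14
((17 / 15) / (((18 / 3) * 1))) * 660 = 374 / 3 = 124.67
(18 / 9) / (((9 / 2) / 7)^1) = 28 / 9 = 3.11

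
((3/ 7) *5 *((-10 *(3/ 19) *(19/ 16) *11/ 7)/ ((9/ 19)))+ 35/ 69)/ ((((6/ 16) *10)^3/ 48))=-8878208/ 760725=-11.67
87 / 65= 1.34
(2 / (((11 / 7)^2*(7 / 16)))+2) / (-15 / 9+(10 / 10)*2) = 1398 / 121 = 11.55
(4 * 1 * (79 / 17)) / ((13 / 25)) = 7900 / 221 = 35.75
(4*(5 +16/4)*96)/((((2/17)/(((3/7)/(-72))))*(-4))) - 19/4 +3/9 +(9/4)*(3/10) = 33577/840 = 39.97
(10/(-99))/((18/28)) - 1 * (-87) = 77377/891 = 86.84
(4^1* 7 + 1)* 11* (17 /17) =319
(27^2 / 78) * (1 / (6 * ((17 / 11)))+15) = 124821 / 884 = 141.20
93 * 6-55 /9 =4967 /9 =551.89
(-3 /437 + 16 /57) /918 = 359 /1203498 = 0.00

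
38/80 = 19/40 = 0.48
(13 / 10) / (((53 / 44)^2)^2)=24362624 / 39452405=0.62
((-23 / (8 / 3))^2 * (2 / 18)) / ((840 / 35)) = 529 / 1536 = 0.34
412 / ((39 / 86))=35432 / 39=908.51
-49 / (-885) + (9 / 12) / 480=6449 / 113280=0.06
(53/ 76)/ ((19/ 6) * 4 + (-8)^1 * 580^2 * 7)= -0.00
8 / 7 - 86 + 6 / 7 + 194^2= 37552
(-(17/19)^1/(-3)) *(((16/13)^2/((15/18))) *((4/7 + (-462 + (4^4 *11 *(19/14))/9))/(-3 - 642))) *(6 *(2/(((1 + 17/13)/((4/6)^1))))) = 4247552/39619125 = 0.11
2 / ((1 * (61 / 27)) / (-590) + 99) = 31860 / 1577009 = 0.02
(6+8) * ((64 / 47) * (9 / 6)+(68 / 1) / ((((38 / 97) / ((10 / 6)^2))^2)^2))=193418028271751353 / 80373391614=2406493.30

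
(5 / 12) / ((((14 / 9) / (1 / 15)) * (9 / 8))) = 1 / 63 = 0.02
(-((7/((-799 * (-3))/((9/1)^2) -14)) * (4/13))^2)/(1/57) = -32577552/29953729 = -1.09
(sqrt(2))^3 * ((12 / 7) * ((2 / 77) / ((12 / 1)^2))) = sqrt(2) / 1617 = 0.00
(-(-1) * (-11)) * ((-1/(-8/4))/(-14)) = 11/28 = 0.39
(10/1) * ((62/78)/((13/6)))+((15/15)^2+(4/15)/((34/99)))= 78219/14365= 5.45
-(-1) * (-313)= -313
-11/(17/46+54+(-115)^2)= -506/610851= -0.00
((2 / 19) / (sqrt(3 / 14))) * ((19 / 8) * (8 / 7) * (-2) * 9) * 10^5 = -1110984.12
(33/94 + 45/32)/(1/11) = 29073/1504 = 19.33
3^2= 9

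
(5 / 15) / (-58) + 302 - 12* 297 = -567589 / 174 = -3262.01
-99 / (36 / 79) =-869 / 4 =-217.25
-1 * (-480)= 480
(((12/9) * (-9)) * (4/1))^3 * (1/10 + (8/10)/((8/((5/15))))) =-73728/5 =-14745.60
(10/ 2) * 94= 470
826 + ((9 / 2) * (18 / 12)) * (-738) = -8311 / 2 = -4155.50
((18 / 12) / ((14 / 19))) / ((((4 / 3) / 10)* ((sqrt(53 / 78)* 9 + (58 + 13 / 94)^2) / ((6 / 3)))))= 733306467742875 / 81170825975190259- 25032763530* sqrt(4134) / 81170825975190259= 0.01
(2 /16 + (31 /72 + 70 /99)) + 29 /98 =15121 /9702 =1.56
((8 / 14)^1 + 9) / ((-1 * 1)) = -67 / 7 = -9.57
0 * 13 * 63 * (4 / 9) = 0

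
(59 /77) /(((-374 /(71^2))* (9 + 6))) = -297419 /431970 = -0.69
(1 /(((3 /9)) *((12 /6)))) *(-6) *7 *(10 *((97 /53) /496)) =-2.32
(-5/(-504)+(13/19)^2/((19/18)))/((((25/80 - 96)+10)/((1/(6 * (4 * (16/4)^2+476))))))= -1567463/959740499340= -0.00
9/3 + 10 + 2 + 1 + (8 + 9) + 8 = 41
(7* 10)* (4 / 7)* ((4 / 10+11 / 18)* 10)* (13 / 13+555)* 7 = 14166880 / 9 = 1574097.78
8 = 8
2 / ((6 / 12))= 4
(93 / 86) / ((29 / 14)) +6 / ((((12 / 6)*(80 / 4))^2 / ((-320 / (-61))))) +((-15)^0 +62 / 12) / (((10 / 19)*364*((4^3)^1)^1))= 11530306105 / 21264681984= 0.54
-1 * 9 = -9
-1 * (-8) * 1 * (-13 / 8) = -13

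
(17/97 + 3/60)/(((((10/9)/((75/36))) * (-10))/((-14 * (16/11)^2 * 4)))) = 293664/58685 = 5.00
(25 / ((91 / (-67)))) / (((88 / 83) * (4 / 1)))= -139025 / 32032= -4.34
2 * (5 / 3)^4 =1250 / 81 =15.43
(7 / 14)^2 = 1 / 4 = 0.25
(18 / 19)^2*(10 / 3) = 1080 / 361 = 2.99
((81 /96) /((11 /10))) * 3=405 /176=2.30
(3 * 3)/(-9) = -1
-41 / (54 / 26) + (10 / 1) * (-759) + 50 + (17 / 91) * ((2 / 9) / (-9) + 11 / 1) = -7958248 / 1053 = -7557.69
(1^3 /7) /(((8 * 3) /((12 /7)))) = 1 /98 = 0.01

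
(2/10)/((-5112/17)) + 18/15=6131/5112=1.20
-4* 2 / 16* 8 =-4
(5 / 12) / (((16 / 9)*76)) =0.00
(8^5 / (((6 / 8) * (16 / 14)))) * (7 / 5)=802816 / 15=53521.07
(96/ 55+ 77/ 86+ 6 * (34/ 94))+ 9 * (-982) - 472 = -2068636563/ 222310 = -9305.19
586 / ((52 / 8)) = 1172 / 13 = 90.15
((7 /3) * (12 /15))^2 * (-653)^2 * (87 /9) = 9694835024 /675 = 14362718.55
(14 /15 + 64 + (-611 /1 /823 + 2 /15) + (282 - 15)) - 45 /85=69422261 /209865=330.79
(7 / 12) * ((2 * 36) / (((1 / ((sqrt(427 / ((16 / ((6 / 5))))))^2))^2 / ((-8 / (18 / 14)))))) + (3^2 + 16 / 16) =-26801363 / 100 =-268013.63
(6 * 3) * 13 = 234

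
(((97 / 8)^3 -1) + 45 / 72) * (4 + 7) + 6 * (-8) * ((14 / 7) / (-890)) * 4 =4466692799 / 227840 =19604.52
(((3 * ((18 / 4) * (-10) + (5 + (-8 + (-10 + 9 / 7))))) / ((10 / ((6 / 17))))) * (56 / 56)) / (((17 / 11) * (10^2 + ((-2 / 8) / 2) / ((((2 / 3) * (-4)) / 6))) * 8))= -157212 / 32459035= -0.00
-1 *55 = -55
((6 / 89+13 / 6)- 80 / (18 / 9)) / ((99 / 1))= -20167 / 52866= -0.38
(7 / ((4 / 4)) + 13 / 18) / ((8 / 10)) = 695 / 72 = 9.65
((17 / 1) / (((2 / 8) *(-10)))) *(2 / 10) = -1.36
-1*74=-74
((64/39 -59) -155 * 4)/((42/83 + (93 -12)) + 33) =-5.92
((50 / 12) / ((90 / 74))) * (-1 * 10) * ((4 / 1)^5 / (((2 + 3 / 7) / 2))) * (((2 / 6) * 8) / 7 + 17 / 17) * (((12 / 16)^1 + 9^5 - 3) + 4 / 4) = -3243941670400 / 1377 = -2355803682.21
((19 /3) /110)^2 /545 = 361 /59350500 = 0.00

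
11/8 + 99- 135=-277/8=-34.62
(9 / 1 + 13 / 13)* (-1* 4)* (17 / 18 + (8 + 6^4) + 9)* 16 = -7568320 / 9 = -840924.44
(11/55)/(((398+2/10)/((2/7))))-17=-236927/13937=-17.00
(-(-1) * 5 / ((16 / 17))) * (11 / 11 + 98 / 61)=13515 / 976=13.85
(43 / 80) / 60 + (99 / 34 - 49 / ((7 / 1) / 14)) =-95.08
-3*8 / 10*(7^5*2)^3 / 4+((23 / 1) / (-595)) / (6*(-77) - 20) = -6535455194095454233 / 286790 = -22788295247726.40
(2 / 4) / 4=1 / 8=0.12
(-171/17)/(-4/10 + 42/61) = -52155/1496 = -34.86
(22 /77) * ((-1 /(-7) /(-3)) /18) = -1 /1323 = -0.00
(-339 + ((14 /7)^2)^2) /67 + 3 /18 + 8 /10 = -7747 /2010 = -3.85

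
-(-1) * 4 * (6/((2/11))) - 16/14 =916/7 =130.86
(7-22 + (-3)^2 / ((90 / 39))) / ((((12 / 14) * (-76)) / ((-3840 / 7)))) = -1776 / 19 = -93.47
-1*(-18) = 18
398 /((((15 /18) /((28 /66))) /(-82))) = -913808 /55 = -16614.69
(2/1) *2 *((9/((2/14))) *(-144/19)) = -36288/19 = -1909.89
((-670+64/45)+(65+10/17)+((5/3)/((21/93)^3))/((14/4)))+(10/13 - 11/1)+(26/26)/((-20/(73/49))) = -54626591557/95511780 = -571.94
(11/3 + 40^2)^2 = 2571746.78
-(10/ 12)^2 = -25/ 36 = -0.69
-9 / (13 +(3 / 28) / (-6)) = -0.69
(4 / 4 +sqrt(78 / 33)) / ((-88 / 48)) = -6 * sqrt(286) / 121 - 6 / 11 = -1.38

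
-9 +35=26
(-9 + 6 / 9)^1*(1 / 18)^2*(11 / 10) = -55 / 1944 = -0.03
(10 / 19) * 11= 110 / 19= 5.79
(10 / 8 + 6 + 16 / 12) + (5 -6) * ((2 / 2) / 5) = 503 / 60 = 8.38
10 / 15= 2 / 3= 0.67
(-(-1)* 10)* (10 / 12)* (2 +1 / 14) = 17.26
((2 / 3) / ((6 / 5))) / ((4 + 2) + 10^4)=5 / 90054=0.00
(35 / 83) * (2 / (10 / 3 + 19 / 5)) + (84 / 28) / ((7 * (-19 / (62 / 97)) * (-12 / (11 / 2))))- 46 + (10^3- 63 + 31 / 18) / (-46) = -3143998167869 / 47433545334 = -66.28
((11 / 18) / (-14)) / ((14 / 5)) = -55 / 3528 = -0.02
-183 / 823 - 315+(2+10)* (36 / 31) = -7686732 / 25513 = -301.29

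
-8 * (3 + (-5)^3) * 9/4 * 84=184464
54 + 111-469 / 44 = 154.34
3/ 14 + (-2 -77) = -1103/ 14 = -78.79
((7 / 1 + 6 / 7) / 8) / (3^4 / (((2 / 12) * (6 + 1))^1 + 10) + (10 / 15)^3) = 99495 / 764848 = 0.13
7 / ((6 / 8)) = 28 / 3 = 9.33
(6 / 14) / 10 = 3 / 70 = 0.04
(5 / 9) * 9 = 5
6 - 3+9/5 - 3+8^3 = 2569/5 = 513.80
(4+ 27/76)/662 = 1/152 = 0.01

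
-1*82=-82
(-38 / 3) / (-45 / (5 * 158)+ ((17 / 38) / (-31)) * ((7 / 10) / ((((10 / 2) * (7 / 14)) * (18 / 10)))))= 26522670 / 123973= 213.94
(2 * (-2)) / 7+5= 31 / 7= 4.43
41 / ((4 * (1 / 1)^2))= 41 / 4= 10.25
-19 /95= -1 /5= -0.20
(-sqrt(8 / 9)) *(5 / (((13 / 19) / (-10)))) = 1900 *sqrt(2) / 39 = 68.90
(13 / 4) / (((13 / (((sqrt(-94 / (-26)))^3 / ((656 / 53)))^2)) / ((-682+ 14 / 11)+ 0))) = -2624749263 / 49999664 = -52.50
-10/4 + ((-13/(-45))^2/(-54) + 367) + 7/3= 20056528/54675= 366.83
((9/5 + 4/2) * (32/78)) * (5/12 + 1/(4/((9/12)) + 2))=0.86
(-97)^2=9409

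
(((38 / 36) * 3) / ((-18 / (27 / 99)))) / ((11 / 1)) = -19 / 4356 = -0.00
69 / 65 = 1.06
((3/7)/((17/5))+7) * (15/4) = 3180/119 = 26.72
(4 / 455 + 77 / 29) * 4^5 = 35994624 / 13195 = 2727.90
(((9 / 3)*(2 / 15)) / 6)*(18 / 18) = 1 / 15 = 0.07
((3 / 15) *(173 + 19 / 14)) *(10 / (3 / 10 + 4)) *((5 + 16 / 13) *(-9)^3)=-368358.32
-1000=-1000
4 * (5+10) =60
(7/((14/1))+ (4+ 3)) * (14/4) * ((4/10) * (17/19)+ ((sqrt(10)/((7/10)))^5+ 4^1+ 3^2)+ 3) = 16317/38+ 37500000 * sqrt(10)/2401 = 49819.40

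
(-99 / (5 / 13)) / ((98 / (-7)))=18.39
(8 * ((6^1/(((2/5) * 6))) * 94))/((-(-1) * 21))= 89.52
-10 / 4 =-2.50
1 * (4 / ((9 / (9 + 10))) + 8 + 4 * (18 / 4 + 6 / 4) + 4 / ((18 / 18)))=400 / 9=44.44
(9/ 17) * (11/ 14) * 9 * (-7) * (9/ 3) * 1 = -78.62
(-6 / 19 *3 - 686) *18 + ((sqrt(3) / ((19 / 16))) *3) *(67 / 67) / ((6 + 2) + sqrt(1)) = -234936 / 19 + 16 *sqrt(3) / 57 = -12364.57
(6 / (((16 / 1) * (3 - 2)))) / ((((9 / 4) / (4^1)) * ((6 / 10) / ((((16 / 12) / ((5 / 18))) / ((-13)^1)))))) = -16 / 39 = -0.41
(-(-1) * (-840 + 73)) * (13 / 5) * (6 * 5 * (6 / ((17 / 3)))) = -1076868 / 17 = -63345.18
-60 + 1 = -59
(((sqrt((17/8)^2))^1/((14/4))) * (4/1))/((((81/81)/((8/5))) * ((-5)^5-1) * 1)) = -68/54705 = -0.00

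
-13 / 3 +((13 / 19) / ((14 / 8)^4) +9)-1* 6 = -172492 / 136857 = -1.26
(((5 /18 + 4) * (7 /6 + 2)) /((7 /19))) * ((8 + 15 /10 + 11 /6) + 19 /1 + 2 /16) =2902801 /2592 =1119.91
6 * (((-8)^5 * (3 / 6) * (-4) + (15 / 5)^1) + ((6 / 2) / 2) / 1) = 393243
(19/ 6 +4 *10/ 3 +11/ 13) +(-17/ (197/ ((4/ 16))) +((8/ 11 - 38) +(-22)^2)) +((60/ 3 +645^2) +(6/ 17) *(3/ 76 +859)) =15170686838139/ 36396932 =416812.24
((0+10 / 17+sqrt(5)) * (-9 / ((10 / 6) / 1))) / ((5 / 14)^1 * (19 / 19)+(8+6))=-126 * sqrt(5) / 335 - 252 / 1139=-1.06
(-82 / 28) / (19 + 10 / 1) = -41 / 406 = -0.10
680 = 680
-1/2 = -0.50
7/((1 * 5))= 7/5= 1.40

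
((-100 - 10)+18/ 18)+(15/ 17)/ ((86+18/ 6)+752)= -1558358/ 14297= -109.00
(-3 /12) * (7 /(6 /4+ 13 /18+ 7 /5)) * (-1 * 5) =1575 /652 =2.42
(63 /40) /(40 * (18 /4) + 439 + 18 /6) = 63 /24880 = 0.00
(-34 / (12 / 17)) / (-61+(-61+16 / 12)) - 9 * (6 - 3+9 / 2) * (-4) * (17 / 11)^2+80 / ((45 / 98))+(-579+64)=240076733 / 788436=304.50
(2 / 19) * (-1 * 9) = -18 / 19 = -0.95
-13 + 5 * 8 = 27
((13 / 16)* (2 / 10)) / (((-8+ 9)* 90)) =13 / 7200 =0.00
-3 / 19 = -0.16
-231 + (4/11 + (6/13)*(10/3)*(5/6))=-98393/429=-229.35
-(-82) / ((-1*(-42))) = 41 / 21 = 1.95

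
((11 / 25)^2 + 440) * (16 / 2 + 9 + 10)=11885.23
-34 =-34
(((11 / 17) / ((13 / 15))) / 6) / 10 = 11 / 884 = 0.01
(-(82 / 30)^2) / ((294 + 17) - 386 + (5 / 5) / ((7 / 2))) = 11767 / 117675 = 0.10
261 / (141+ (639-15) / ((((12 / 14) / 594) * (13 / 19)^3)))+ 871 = 66248740688 / 76060535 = 871.00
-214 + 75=-139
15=15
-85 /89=-0.96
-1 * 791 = -791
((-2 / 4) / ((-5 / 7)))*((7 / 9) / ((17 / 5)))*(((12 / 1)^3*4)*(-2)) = -37632 / 17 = -2213.65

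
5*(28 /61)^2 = 3920 /3721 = 1.05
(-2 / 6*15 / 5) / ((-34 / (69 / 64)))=69 / 2176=0.03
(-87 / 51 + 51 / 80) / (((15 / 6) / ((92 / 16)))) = -33419 / 13600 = -2.46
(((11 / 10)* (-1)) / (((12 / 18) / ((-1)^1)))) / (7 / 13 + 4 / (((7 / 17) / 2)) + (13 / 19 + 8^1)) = 57057 / 990760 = 0.06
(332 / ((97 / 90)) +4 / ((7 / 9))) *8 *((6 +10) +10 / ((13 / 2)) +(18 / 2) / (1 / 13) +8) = 357126.23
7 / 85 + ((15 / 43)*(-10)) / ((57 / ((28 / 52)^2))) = 758261 / 11736205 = 0.06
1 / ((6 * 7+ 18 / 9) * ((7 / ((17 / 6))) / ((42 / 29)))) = 17 / 1276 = 0.01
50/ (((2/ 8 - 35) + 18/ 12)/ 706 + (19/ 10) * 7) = 3.77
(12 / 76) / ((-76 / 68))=-51 / 361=-0.14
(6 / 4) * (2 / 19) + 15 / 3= 98 / 19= 5.16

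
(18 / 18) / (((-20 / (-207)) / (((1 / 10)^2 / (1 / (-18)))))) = -1.86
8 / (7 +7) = 4 / 7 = 0.57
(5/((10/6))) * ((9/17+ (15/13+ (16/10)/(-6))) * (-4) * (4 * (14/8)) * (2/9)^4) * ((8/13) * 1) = -16830464/94248765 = -0.18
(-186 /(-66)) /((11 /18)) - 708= -703.39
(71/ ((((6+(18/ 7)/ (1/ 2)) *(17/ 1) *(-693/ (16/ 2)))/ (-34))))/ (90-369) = -568/ 1077219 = -0.00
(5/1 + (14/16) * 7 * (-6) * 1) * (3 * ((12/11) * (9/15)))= -3429/55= -62.35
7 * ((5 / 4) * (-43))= -1505 / 4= -376.25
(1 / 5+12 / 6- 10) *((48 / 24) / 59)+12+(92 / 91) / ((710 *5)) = 111842624 / 9529975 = 11.74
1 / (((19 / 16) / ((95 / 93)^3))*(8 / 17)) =1534250 / 804357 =1.91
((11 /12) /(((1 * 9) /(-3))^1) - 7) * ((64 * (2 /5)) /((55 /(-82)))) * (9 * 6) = 4140672 /275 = 15056.99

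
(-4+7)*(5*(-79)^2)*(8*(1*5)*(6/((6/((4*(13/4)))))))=48679800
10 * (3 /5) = 6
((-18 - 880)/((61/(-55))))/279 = 49390/17019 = 2.90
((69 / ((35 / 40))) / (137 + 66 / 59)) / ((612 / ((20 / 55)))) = 10856 / 32001123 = 0.00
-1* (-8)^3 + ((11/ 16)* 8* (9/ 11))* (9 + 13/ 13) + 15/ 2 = 1129/ 2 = 564.50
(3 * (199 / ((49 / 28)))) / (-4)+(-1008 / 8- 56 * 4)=-3047 / 7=-435.29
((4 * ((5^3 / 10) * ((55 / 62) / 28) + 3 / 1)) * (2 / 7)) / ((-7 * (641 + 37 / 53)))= -0.00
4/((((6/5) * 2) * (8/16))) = 10/3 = 3.33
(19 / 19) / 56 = 1 / 56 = 0.02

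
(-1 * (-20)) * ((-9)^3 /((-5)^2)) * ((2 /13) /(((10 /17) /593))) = -29396196 /325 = -90449.83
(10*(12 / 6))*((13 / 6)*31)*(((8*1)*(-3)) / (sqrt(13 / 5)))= -2480*sqrt(65)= -19994.40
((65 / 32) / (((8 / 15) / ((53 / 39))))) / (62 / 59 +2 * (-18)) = -0.15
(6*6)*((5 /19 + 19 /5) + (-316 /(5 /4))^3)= -1381329269496 /2375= -581612324.00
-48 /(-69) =16 /23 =0.70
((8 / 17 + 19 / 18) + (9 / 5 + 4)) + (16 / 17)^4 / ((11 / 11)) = 60968057 / 7516890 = 8.11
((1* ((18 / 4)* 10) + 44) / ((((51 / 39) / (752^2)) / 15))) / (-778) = -4907160960 / 6613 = -742047.63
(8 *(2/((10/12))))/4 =24/5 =4.80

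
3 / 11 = 0.27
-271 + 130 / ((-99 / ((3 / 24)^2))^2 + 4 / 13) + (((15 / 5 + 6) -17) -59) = -88198336343 / 260941826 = -338.00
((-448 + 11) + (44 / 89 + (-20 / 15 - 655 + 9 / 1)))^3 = -24234164323141625 / 19034163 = -1273193064.66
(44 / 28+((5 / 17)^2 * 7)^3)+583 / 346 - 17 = -790486853053 / 58461192118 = -13.52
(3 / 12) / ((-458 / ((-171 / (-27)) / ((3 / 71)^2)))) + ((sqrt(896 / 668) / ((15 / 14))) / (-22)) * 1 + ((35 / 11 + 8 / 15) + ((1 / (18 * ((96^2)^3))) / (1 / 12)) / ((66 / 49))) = 157833291204975401 / 88729509250990080 - 28 * sqrt(2338) / 27555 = 1.73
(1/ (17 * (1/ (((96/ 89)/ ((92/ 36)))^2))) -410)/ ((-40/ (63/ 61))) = 919957822371/ 86904934660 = 10.59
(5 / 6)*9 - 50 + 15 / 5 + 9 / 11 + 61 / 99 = -7537 / 198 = -38.07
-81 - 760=-841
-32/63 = -0.51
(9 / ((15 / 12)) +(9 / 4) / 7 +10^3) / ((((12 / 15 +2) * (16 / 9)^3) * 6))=10.67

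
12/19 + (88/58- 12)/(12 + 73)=0.51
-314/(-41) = 314/41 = 7.66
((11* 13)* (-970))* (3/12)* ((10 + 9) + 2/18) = -5964530/9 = -662725.56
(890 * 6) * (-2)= -10680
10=10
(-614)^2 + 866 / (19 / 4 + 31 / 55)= 440898844 / 1169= 377158.98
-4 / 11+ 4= 40 / 11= 3.64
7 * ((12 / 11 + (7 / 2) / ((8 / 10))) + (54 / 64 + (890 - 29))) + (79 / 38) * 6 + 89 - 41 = 41008417 / 6688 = 6131.64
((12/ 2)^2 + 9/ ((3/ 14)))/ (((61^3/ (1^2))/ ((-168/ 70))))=-936/ 1134905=-0.00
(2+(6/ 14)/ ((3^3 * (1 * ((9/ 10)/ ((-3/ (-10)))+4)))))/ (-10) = -883/ 4410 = -0.20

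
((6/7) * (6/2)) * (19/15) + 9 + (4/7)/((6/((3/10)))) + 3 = 107/7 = 15.29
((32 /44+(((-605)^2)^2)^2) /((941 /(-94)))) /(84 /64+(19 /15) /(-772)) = -859670624159455086888972332640 /628502369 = -1367808088817967664476.65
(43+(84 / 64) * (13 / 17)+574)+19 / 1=173265 / 272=637.00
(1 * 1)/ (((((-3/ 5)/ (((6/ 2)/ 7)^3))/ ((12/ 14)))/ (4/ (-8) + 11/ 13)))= -1215/ 31213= -0.04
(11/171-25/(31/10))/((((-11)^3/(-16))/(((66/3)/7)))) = -1357088/4489947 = -0.30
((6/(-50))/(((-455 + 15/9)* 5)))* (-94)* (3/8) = -1269/680000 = -0.00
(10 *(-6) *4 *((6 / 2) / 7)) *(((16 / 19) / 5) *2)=-4608 / 133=-34.65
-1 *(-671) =671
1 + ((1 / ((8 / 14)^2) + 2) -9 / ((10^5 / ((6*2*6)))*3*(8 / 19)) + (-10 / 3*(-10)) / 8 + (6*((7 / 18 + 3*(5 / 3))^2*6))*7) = 7328.34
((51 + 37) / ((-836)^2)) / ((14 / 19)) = 1 / 5852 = 0.00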